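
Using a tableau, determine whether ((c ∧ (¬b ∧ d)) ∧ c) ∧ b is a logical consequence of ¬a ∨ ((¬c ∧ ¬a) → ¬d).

Initial set: {(¬a ∨ ((¬c ∧ ¬a) → ¬d)); ¬(((c ∧ (¬b ∧ d)) ∧ c) ∧ b)}.
(¬a ∨ ((¬c ∧ ¬a) → ¬d)): β-rule — branch into ¬a  //  ((¬c ∧ ¬a) → ¬d).
  branch 1 (add ¬a):
    ¬(((c ∧ (¬b ∧ d)) ∧ c) ∧ b): β-rule — branch into ¬((c ∧ (¬b ∧ d)) ∧ c)  //  ¬b.
      branch 1.1 (add ¬((c ∧ (¬b ∧ d)) ∧ c)):
        ¬((c ∧ (¬b ∧ d)) ∧ c): β-rule — branch into ¬(c ∧ (¬b ∧ d))  //  ¬c.
          branch 1.1.1 (add ¬(c ∧ (¬b ∧ d))):
            ¬(c ∧ (¬b ∧ d)): β-rule — branch into ¬c  //  ¬(¬b ∧ d).
              branch 1.1.1.1 (add ¬c):
                ○ open, literals {a=F, c=F}.
              branch 1.1.1.2 (add ¬(¬b ∧ d)):
                ¬(¬b ∧ d): β-rule — branch into ¬¬b  //  ¬d.
                  branch 1.1.1.2.1 (add ¬¬b):
                    ○ open, literals {a=F, b=T}.
                  branch 1.1.1.2.2 (add ¬d):
                    ○ open, literals {a=F, d=F}.
          branch 1.1.2 (add ¬c):
            ○ open, literals {a=F, c=F}.
      branch 1.2 (add ¬b):
        ○ open, literals {a=F, b=F}.
  branch 2 (add ((¬c ∧ ¬a) → ¬d)):
    ¬(((c ∧ (¬b ∧ d)) ∧ c) ∧ b): β-rule — branch into ¬((c ∧ (¬b ∧ d)) ∧ c)  //  ¬b.
      branch 2.1 (add ¬((c ∧ (¬b ∧ d)) ∧ c)):
        ((¬c ∧ ¬a) → ¬d): β-rule — branch into ¬(¬c ∧ ¬a)  //  ¬d.
          branch 2.1.1 (add ¬(¬c ∧ ¬a)):
            ¬((c ∧ (¬b ∧ d)) ∧ c): β-rule — branch into ¬(c ∧ (¬b ∧ d))  //  ¬c.
              branch 2.1.1.1 (add ¬(c ∧ (¬b ∧ d))):
                ¬(¬c ∧ ¬a): β-rule — branch into ¬¬c  //  ¬¬a.
                  branch 2.1.1.1.1 (add ¬¬c):
                    ¬(c ∧ (¬b ∧ d)): β-rule — branch into ¬c  //  ¬(¬b ∧ d).
                      branch 2.1.1.1.1.1 (add ¬c):
                        × closes — contains both c and ¬c.
                      branch 2.1.1.1.1.2 (add ¬(¬b ∧ d)):
                        ¬(¬b ∧ d): β-rule — branch into ¬¬b  //  ¬d.
                          branch 2.1.1.1.1.2.1 (add ¬¬b):
                            ○ open, literals {b=T, c=T}.
                          branch 2.1.1.1.1.2.2 (add ¬d):
                            ○ open, literals {c=T, d=F}.
                  branch 2.1.1.1.2 (add ¬¬a):
                    ¬(c ∧ (¬b ∧ d)): β-rule — branch into ¬c  //  ¬(¬b ∧ d).
                      branch 2.1.1.1.2.1 (add ¬c):
                        ○ open, literals {a=T, c=F}.
                      branch 2.1.1.1.2.2 (add ¬(¬b ∧ d)):
                        ¬(¬b ∧ d): β-rule — branch into ¬¬b  //  ¬d.
                          branch 2.1.1.1.2.2.1 (add ¬¬b):
                            ○ open, literals {a=T, b=T}.
                          branch 2.1.1.1.2.2.2 (add ¬d):
                            ○ open, literals {a=T, d=F}.
              branch 2.1.1.2 (add ¬c):
                ¬(¬c ∧ ¬a): β-rule — branch into ¬¬c  //  ¬¬a.
                  branch 2.1.1.2.1 (add ¬¬c):
                    × closes — contains both c and ¬c.
                  branch 2.1.1.2.2 (add ¬¬a):
                    ○ open, literals {a=T, c=F}.
          branch 2.1.2 (add ¬d):
            ¬((c ∧ (¬b ∧ d)) ∧ c): β-rule — branch into ¬(c ∧ (¬b ∧ d))  //  ¬c.
              branch 2.1.2.1 (add ¬(c ∧ (¬b ∧ d))):
                ¬(c ∧ (¬b ∧ d)): β-rule — branch into ¬c  //  ¬(¬b ∧ d).
                  branch 2.1.2.1.1 (add ¬c):
                    ○ open, literals {c=F, d=F}.
                  branch 2.1.2.1.2 (add ¬(¬b ∧ d)):
                    ¬(¬b ∧ d): β-rule — branch into ¬¬b  //  ¬d.
                      branch 2.1.2.1.2.1 (add ¬¬b):
                        ○ open, literals {b=T, d=F}.
                      branch 2.1.2.1.2.2 (add ¬d):
                        ○ open, literals {d=F}.
              branch 2.1.2.2 (add ¬c):
                ○ open, literals {c=F, d=F}.
      branch 2.2 (add ¬b):
        ((¬c ∧ ¬a) → ¬d): β-rule — branch into ¬(¬c ∧ ¬a)  //  ¬d.
          branch 2.2.1 (add ¬(¬c ∧ ¬a)):
            ¬(¬c ∧ ¬a): β-rule — branch into ¬¬c  //  ¬¬a.
              branch 2.2.1.1 (add ¬¬c):
                ○ open, literals {b=F, c=T}.
              branch 2.2.1.2 (add ¬¬a):
                ○ open, literals {a=T, b=F}.
          branch 2.2.2 (add ¬d):
            ○ open, literals {b=F, d=F}.
2 branches closed, 18 open.
An open branch gives a countermodel: a=F, c=F (unmentioned atoms arbitrary); the premises hold there but the conclusion fails.

No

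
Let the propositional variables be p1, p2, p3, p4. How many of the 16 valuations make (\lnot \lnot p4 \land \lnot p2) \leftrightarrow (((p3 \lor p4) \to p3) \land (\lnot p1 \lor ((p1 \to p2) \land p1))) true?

5

Initial set: {((\lnot \lnot p4 \land \lnot p2) \leftrightarrow (((p3 \lor p4) \to p3) \land (\lnot p1 \lor ((p1 \to p2) \land p1))))}.
((\lnot \lnot p4 \land \lnot p2) \leftrightarrow (((p3 \lor p4) \to p3) \land (\lnot p1 \lor ((p1 \to p2) \land p1)))): β-rule — branch into (\lnot \lnot p4 \land \lnot p2), (((p3 \lor p4) \to p3) \land (\lnot p1 \lor ((p1 \to p2) \land p1)))  //  \lnot (\lnot \lnot p4 \land \lnot p2), \lnot (((p3 \lor p4) \to p3) \land (\lnot p1 \lor ((p1 \to p2) \land p1))).
  branch 1 (add (\lnot \lnot p4 \land \lnot p2), (((p3 \lor p4) \to p3) \land (\lnot p1 \lor ((p1 \to p2) \land p1)))):
    (\lnot \lnot p4 \land \lnot p2): α-rule — add \lnot \lnot p4, \lnot p2.
    (((p3 \lor p4) \to p3) \land (\lnot p1 \lor ((p1 \to p2) \land p1))): α-rule — add ((p3 \lor p4) \to p3), (\lnot p1 \lor ((p1 \to p2) \land p1)).
    \lnot \lnot p4: drop double negation, giving p4.
    ((p3 \lor p4) \to p3): β-rule — branch into \lnot (p3 \lor p4)  //  p3.
      branch 1.1 (add \lnot (p3 \lor p4)):
        \lnot (p3 \lor p4): α-rule — add \lnot p3, \lnot p4.
        × closes — contains both p4 and \lnot p4.
      branch 1.2 (add p3):
        (\lnot p1 \lor ((p1 \to p2) \land p1)): β-rule — branch into \lnot p1  //  ((p1 \to p2) \land p1).
          branch 1.2.1 (add \lnot p1):
            ○ open, literals {p1=F, p2=F, p3=T, p4=T}.
          branch 1.2.2 (add ((p1 \to p2) \land p1)):
            ((p1 \to p2) \land p1): α-rule — add (p1 \to p2), p1.
            (p1 \to p2): β-rule — branch into \lnot p1  //  p2.
              branch 1.2.2.1 (add \lnot p1):
                × closes — contains both p1 and \lnot p1.
              branch 1.2.2.2 (add p2):
                × closes — contains both p2 and \lnot p2.
  branch 2 (add \lnot (\lnot \lnot p4 \land \lnot p2), \lnot (((p3 \lor p4) \to p3) \land (\lnot p1 \lor ((p1 \to p2) \land p1)))):
    \lnot (\lnot \lnot p4 \land \lnot p2): β-rule — branch into \lnot \lnot \lnot p4  //  \lnot \lnot p2.
      branch 2.1 (add \lnot \lnot \lnot p4):
        \lnot \lnot \lnot p4: drop double negation, giving \lnot p4.
        \lnot (((p3 \lor p4) \to p3) \land (\lnot p1 \lor ((p1 \to p2) \land p1))): β-rule — branch into \lnot ((p3 \lor p4) \to p3)  //  \lnot (\lnot p1 \lor ((p1 \to p2) \land p1)).
          branch 2.1.1 (add \lnot ((p3 \lor p4) \to p3)):
            \lnot ((p3 \lor p4) \to p3): α-rule — add (p3 \lor p4), \lnot p3.
            (p3 \lor p4): β-rule — branch into p3  //  p4.
              branch 2.1.1.1 (add p3):
                × closes — contains both p3 and \lnot p3.
              branch 2.1.1.2 (add p4):
                × closes — contains both p4 and \lnot p4.
          branch 2.1.2 (add \lnot (\lnot p1 \lor ((p1 \to p2) \land p1))):
            \lnot (\lnot p1 \lor ((p1 \to p2) \land p1)): α-rule — add \lnot \lnot p1, \lnot ((p1 \to p2) \land p1).
            \lnot ((p1 \to p2) \land p1): β-rule — branch into \lnot (p1 \to p2)  //  \lnot p1.
              branch 2.1.2.1 (add \lnot (p1 \to p2)):
                \lnot (p1 \to p2): α-rule — add p1, \lnot p2.
                ○ open, literals {p1=T, p2=F, p4=F}.
              branch 2.1.2.2 (add \lnot p1):
                × closes — contains both p1 and \lnot p1.
      branch 2.2 (add \lnot \lnot p2):
        \lnot (((p3 \lor p4) \to p3) \land (\lnot p1 \lor ((p1 \to p2) \land p1))): β-rule — branch into \lnot ((p3 \lor p4) \to p3)  //  \lnot (\lnot p1 \lor ((p1 \to p2) \land p1)).
          branch 2.2.1 (add \lnot ((p3 \lor p4) \to p3)):
            \lnot ((p3 \lor p4) \to p3): α-rule — add (p3 \lor p4), \lnot p3.
            (p3 \lor p4): β-rule — branch into p3  //  p4.
              branch 2.2.1.1 (add p3):
                × closes — contains both p3 and \lnot p3.
              branch 2.2.1.2 (add p4):
                ○ open, literals {p2=T, p3=F, p4=T}.
          branch 2.2.2 (add \lnot (\lnot p1 \lor ((p1 \to p2) \land p1))):
            \lnot (\lnot p1 \lor ((p1 \to p2) \land p1)): α-rule — add \lnot \lnot p1, \lnot ((p1 \to p2) \land p1).
            \lnot ((p1 \to p2) \land p1): β-rule — branch into \lnot (p1 \to p2)  //  \lnot p1.
              branch 2.2.2.1 (add \lnot (p1 \to p2)):
                \lnot (p1 \to p2): α-rule — add p1, \lnot p2.
                × closes — contains both p2 and \lnot p2.
              branch 2.2.2.2 (add \lnot p1):
                × closes — contains both p1 and \lnot p1.
9 branches closed, 3 open.
Each open branch fixes some atoms; the unmentioned ones are free. Counting distinct full assignments: branch {p1=F, p2=F, p3=T, p4=T} (none free) contributes 1 new; branch {p1=T, p2=F, p4=F} (p3) contributes 2 new; branch {p2=T, p3=F, p4=T} (p1) contributes 2 new. Total: 5.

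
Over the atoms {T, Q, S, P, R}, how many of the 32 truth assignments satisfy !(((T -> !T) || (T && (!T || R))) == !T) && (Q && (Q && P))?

Initial set: {(!(((T -> !T) || (T && (!T || R))) == !T) && (Q && (Q && P)))}.
(!(((T -> !T) || (T && (!T || R))) == !T) && (Q && (Q && P))): α-rule — add !(((T -> !T) || (T && (!T || R))) == !T), (Q && (Q && P)).
(Q && (Q && P)): α-rule — add Q, (Q && P).
(Q && P): α-rule — add Q, P.
!(((T -> !T) || (T && (!T || R))) == !T): β-rule — branch into ((T -> !T) || (T && (!T || R))), !!T  //  !((T -> !T) || (T && (!T || R))), !T.
  branch 1 (add ((T -> !T) || (T && (!T || R))), !!T):
    ((T -> !T) || (T && (!T || R))): β-rule — branch into (T -> !T)  //  (T && (!T || R)).
      branch 1.1 (add (T -> !T)):
        (T -> !T): β-rule — branch into !T  //  !T.
          branch 1.1.1 (add !T):
            × closes — contains both T and !T.
          branch 1.1.2 (add !T):
            × closes — contains both T and !T.
      branch 1.2 (add (T && (!T || R))):
        (T && (!T || R)): α-rule — add T, (!T || R).
        (!T || R): β-rule — branch into !T  //  R.
          branch 1.2.1 (add !T):
            × closes — contains both T and !T.
          branch 1.2.2 (add R):
            ○ open, literals {P=1, Q=1, R=1, T=1}.
  branch 2 (add !((T -> !T) || (T && (!T || R))), !T):
    !((T -> !T) || (T && (!T || R))): α-rule — add !(T -> !T), !(T && (!T || R)).
    !(T -> !T): α-rule — add T, !!T.
    × closes — contains both T and !T.
4 branches closed, 1 open.
Each open branch fixes some atoms; the unmentioned ones are free. Counting distinct full assignments: branch {P=1, Q=1, R=1, T=1} (S) contributes 2 new. Total: 2.

2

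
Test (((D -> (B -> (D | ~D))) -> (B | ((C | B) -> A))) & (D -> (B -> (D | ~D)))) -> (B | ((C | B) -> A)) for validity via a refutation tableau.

Assume the negation and expand:
Initial set: {~((((D -> (B -> (D | ~D))) -> (B | ((C | B) -> A))) & (D -> (B -> (D | ~D)))) -> (B | ((C | B) -> A)))}.
~((((D -> (B -> (D | ~D))) -> (B | ((C | B) -> A))) & (D -> (B -> (D | ~D)))) -> (B | ((C | B) -> A))): α-rule — add (((D -> (B -> (D | ~D))) -> (B | ((C | B) -> A))) & (D -> (B -> (D | ~D)))), ~(B | ((C | B) -> A)).
(((D -> (B -> (D | ~D))) -> (B | ((C | B) -> A))) & (D -> (B -> (D | ~D)))): α-rule — add ((D -> (B -> (D | ~D))) -> (B | ((C | B) -> A))), (D -> (B -> (D | ~D))).
~(B | ((C | B) -> A)): α-rule — add ~B, ~((C | B) -> A).
~((C | B) -> A): α-rule — add (C | B), ~A.
((D -> (B -> (D | ~D))) -> (B | ((C | B) -> A))): β-rule — branch into ~(D -> (B -> (D | ~D)))  //  (B | ((C | B) -> A)).
  branch 1 (add ~(D -> (B -> (D | ~D)))):
    ~(D -> (B -> (D | ~D))): α-rule — add D, ~(B -> (D | ~D)).
    ~(B -> (D | ~D)): α-rule — add B, ~(D | ~D).
    × closes — contains both B and ~B.
  branch 2 (add (B | ((C | B) -> A))):
    (D -> (B -> (D | ~D))): β-rule — branch into ~D  //  (B -> (D | ~D)).
      branch 2.1 (add ~D):
        (C | B): β-rule — branch into C  //  B.
          branch 2.1.1 (add C):
            (B | ((C | B) -> A)): β-rule — branch into B  //  ((C | B) -> A).
              branch 2.1.1.1 (add B):
                × closes — contains both B and ~B.
              branch 2.1.1.2 (add ((C | B) -> A)):
                ((C | B) -> A): β-rule — branch into ~(C | B)  //  A.
                  branch 2.1.1.2.1 (add ~(C | B)):
                    ~(C | B): α-rule — add ~C, ~B.
                    × closes — contains both C and ~C.
                  branch 2.1.1.2.2 (add A):
                    × closes — contains both A and ~A.
          branch 2.1.2 (add B):
            × closes — contains both B and ~B.
      branch 2.2 (add (B -> (D | ~D))):
        (C | B): β-rule — branch into C  //  B.
          branch 2.2.1 (add C):
            (B | ((C | B) -> A)): β-rule — branch into B  //  ((C | B) -> A).
              branch 2.2.1.1 (add B):
                × closes — contains both B and ~B.
              branch 2.2.1.2 (add ((C | B) -> A)):
                (B -> (D | ~D)): β-rule — branch into ~B  //  (D | ~D).
                  branch 2.2.1.2.1 (add ~B):
                    ((C | B) -> A): β-rule — branch into ~(C | B)  //  A.
                      branch 2.2.1.2.1.1 (add ~(C | B)):
                        ~(C | B): α-rule — add ~C, ~B.
                        × closes — contains both C and ~C.
                      branch 2.2.1.2.1.2 (add A):
                        × closes — contains both A and ~A.
                  branch 2.2.1.2.2 (add (D | ~D)):
                    ((C | B) -> A): β-rule — branch into ~(C | B)  //  A.
                      branch 2.2.1.2.2.1 (add ~(C | B)):
                        ~(C | B): α-rule — add ~C, ~B.
                        × closes — contains both C and ~C.
                      branch 2.2.1.2.2.2 (add A):
                        × closes — contains both A and ~A.
          branch 2.2.2 (add B):
            × closes — contains both B and ~B.
All 11 branches close.
Every branch closed, so the negation is unsatisfiable and the formula is valid.

Valid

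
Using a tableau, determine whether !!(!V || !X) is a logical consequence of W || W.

Initial set: {(W || W); !!!(!V || !X)}.
!!!(!V || !X): drop double negation, giving !(!V || !X).
!(!V || !X): α-rule — add !!V, !!X.
(W || W): β-rule — branch into W  //  W.
  branch 1 (add W):
    ○ open, literals {V=1, W=1, X=1}.
  branch 2 (add W):
    ○ open, literals {V=1, W=1, X=1}.
0 branches closed, 2 open.
An open branch gives a countermodel: V=1, W=1, X=1 (unmentioned atoms arbitrary); the premises hold there but the conclusion fails.

No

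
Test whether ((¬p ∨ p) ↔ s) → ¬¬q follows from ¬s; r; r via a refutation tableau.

Yes

Initial set: {¬s; r; r; ¬(((¬p ∨ p) ↔ s) → ¬¬q)}.
¬(((¬p ∨ p) ↔ s) → ¬¬q): α-rule — add ((¬p ∨ p) ↔ s), ¬¬¬q.
¬¬¬q: drop double negation, giving ¬q.
((¬p ∨ p) ↔ s): β-rule — branch into (¬p ∨ p), s  //  ¬(¬p ∨ p), ¬s.
  branch 1 (add (¬p ∨ p), s):
    × closes — contains both s and ¬s.
  branch 2 (add ¬(¬p ∨ p), ¬s):
    ¬(¬p ∨ p): α-rule — add ¬¬p, ¬p.
    × closes — contains both p and ¬p.
All 2 branches close.
Every branch closed, so the premises entail the conclusion.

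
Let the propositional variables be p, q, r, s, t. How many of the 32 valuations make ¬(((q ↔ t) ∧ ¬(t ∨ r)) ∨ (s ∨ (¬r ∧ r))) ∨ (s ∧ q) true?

Initial set: {(¬(((q ↔ t) ∧ ¬(t ∨ r)) ∨ (s ∨ (¬r ∧ r))) ∨ (s ∧ q))}.
(¬(((q ↔ t) ∧ ¬(t ∨ r)) ∨ (s ∨ (¬r ∧ r))) ∨ (s ∧ q)): β-rule — branch into ¬(((q ↔ t) ∧ ¬(t ∨ r)) ∨ (s ∨ (¬r ∧ r)))  //  (s ∧ q).
  branch 1 (add ¬(((q ↔ t) ∧ ¬(t ∨ r)) ∨ (s ∨ (¬r ∧ r)))):
    ¬(((q ↔ t) ∧ ¬(t ∨ r)) ∨ (s ∨ (¬r ∧ r))): α-rule — add ¬((q ↔ t) ∧ ¬(t ∨ r)), ¬(s ∨ (¬r ∧ r)).
    ¬(s ∨ (¬r ∧ r)): α-rule — add ¬s, ¬(¬r ∧ r).
    ¬((q ↔ t) ∧ ¬(t ∨ r)): β-rule — branch into ¬(q ↔ t)  //  ¬¬(t ∨ r).
      branch 1.1 (add ¬(q ↔ t)):
        ¬(¬r ∧ r): β-rule — branch into ¬¬r  //  ¬r.
          branch 1.1.1 (add ¬¬r):
            ¬(q ↔ t): β-rule — branch into q, ¬t  //  ¬q, t.
              branch 1.1.1.1 (add q, ¬t):
                ○ open, literals {q=true, r=true, s=false, t=false}.
              branch 1.1.1.2 (add ¬q, t):
                ○ open, literals {q=false, r=true, s=false, t=true}.
          branch 1.1.2 (add ¬r):
            ¬(q ↔ t): β-rule — branch into q, ¬t  //  ¬q, t.
              branch 1.1.2.1 (add q, ¬t):
                ○ open, literals {q=true, r=false, s=false, t=false}.
              branch 1.1.2.2 (add ¬q, t):
                ○ open, literals {q=false, r=false, s=false, t=true}.
      branch 1.2 (add ¬¬(t ∨ r)):
        ¬(¬r ∧ r): β-rule — branch into ¬¬r  //  ¬r.
          branch 1.2.1 (add ¬¬r):
            ¬¬(t ∨ r): β-rule — branch into t  //  r.
              branch 1.2.1.1 (add t):
                ○ open, literals {r=true, s=false, t=true}.
              branch 1.2.1.2 (add r):
                ○ open, literals {r=true, s=false}.
          branch 1.2.2 (add ¬r):
            ¬¬(t ∨ r): β-rule — branch into t  //  r.
              branch 1.2.2.1 (add t):
                ○ open, literals {r=false, s=false, t=true}.
              branch 1.2.2.2 (add r):
                × closes — contains both r and ¬r.
  branch 2 (add (s ∧ q)):
    (s ∧ q): α-rule — add s, q.
    ○ open, literals {q=true, s=true}.
1 branch closed, 8 open.
Each open branch fixes some atoms; the unmentioned ones are free. Counting distinct full assignments: branch {q=true, r=true, s=false, t=false} (p) contributes 2 new; branch {q=false, r=true, s=false, t=true} (p) contributes 2 new; branch {q=true, r=false, s=false, t=false} (p) contributes 2 new; branch {q=false, r=false, s=false, t=true} (p) contributes 2 new; branch {r=true, s=false, t=true} (p, q) contributes 2 new; branch {r=true, s=false} (p, q, t) contributes 2 new; branch {r=false, s=false, t=true} (p, q) contributes 2 new; branch {q=true, s=true} (p, r, t) contributes 8 new. Total: 22.

22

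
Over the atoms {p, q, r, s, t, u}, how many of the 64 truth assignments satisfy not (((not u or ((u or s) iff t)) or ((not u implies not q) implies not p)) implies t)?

Initial set: {T not (((not u or ((u or s) iff t)) or ((not u implies not q) implies not p)) implies t)}.
T not (((not u or ((u or s) iff t)) or ((not u implies not q) implies not p)) implies t): α-rule — add T ((not u or ((u or s) iff t)) or ((not u implies not q) implies not p)), F t.
T ((not u or ((u or s) iff t)) or ((not u implies not q) implies not p)): β-rule — branch into T (not u or ((u or s) iff t))  //  T ((not u implies not q) implies not p).
  branch 1 (add T (not u or ((u or s) iff t))):
    T (not u or ((u or s) iff t)): β-rule — branch into T not u  //  T ((u or s) iff t).
      branch 1.1 (add T not u):
        ○ open, literals {t=false, u=false}.
      branch 1.2 (add T ((u or s) iff t)):
        T ((u or s) iff t): β-rule — branch into T (u or s), T t  //  F (u or s), F t.
          branch 1.2.1 (add T (u or s), T t):
            × closes — contains both t and not t.
          branch 1.2.2 (add F (u or s), F t):
            F (u or s): α-rule — add F u, F s.
            ○ open, literals {s=false, t=false, u=false}.
  branch 2 (add T ((not u implies not q) implies not p)):
    T ((not u implies not q) implies not p): β-rule — branch into F (not u implies not q)  //  T not p.
      branch 2.1 (add F (not u implies not q)):
        F (not u implies not q): α-rule — add T not u, F not q.
        ○ open, literals {q=true, t=false, u=false}.
      branch 2.2 (add T not p):
        ○ open, literals {p=false, t=false}.
1 branch closed, 4 open.
Each open branch fixes some atoms; the unmentioned ones are free. Counting distinct full assignments: branch {t=false, u=false} (p, q, r, s) contributes 16 new; branch {s=false, t=false, u=false} (p, q, r) contributes 0 new; branch {q=true, t=false, u=false} (p, r, s) contributes 0 new; branch {p=false, t=false} (q, r, s, u) contributes 8 new. Total: 24.

24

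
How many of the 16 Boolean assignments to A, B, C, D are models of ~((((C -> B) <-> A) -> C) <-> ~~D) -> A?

12

Initial set: {T (~((((C -> B) <-> A) -> C) <-> ~~D) -> A)}.
T (~((((C -> B) <-> A) -> C) <-> ~~D) -> A): β-rule — branch into F ~((((C -> B) <-> A) -> C) <-> ~~D)  //  T A.
  branch 1 (add F ~((((C -> B) <-> A) -> C) <-> ~~D)):
    F ~((((C -> B) <-> A) -> C) <-> ~~D): β-rule — branch into T (((C -> B) <-> A) -> C), T ~~D  //  F (((C -> B) <-> A) -> C), F ~~D.
      branch 1.1 (add T (((C -> B) <-> A) -> C), T ~~D):
        T ~~D: drop double negation, giving T D.
        T (((C -> B) <-> A) -> C): β-rule — branch into F ((C -> B) <-> A)  //  T C.
          branch 1.1.1 (add F ((C -> B) <-> A)):
            F ((C -> B) <-> A): β-rule — branch into T (C -> B), F A  //  F (C -> B), T A.
              branch 1.1.1.1 (add T (C -> B), F A):
                T (C -> B): β-rule — branch into F C  //  T B.
                  branch 1.1.1.1.1 (add F C):
                    ○ open, literals {A=0, C=0, D=1}.
                  branch 1.1.1.1.2 (add T B):
                    ○ open, literals {A=0, B=1, D=1}.
              branch 1.1.1.2 (add F (C -> B), T A):
                F (C -> B): α-rule — add T C, F B.
                ○ open, literals {A=1, B=0, C=1, D=1}.
          branch 1.1.2 (add T C):
            ○ open, literals {C=1, D=1}.
      branch 1.2 (add F (((C -> B) <-> A) -> C), F ~~D):
        F (((C -> B) <-> A) -> C): α-rule — add T ((C -> B) <-> A), F C.
        F ~~D: drop double negation, giving F D.
        T ((C -> B) <-> A): β-rule — branch into T (C -> B), T A  //  F (C -> B), F A.
          branch 1.2.1 (add T (C -> B), T A):
            T (C -> B): β-rule — branch into F C  //  T B.
              branch 1.2.1.1 (add F C):
                ○ open, literals {A=1, C=0, D=0}.
              branch 1.2.1.2 (add T B):
                ○ open, literals {A=1, B=1, C=0, D=0}.
          branch 1.2.2 (add F (C -> B), F A):
            F (C -> B): α-rule — add T C, F B.
            × closes — contains both C and ~C.
  branch 2 (add T A):
    ○ open, literals {A=1}.
1 branch closed, 7 open.
Each open branch fixes some atoms; the unmentioned ones are free. Counting distinct full assignments: branch {A=0, C=0, D=1} (B) contributes 2 new; branch {A=0, B=1, D=1} (C) contributes 1 new; branch {A=1, B=0, C=1, D=1} (none free) contributes 1 new; branch {C=1, D=1} (A, B) contributes 2 new; branch {A=1, C=0, D=0} (B) contributes 2 new; branch {A=1, B=1, C=0, D=0} (none free) contributes 0 new; branch {A=1} (B, C, D) contributes 4 new. Total: 12.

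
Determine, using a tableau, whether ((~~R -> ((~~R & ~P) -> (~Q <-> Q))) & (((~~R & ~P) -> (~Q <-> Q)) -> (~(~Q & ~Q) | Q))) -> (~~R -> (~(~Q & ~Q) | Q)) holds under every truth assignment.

Valid

Assume the negation and expand:
Initial set: {F (((~~R -> ((~~R & ~P) -> (~Q <-> Q))) & (((~~R & ~P) -> (~Q <-> Q)) -> (~(~Q & ~Q) | Q))) -> (~~R -> (~(~Q & ~Q) | Q)))}.
F (((~~R -> ((~~R & ~P) -> (~Q <-> Q))) & (((~~R & ~P) -> (~Q <-> Q)) -> (~(~Q & ~Q) | Q))) -> (~~R -> (~(~Q & ~Q) | Q))): α-rule — add T ((~~R -> ((~~R & ~P) -> (~Q <-> Q))) & (((~~R & ~P) -> (~Q <-> Q)) -> (~(~Q & ~Q) | Q))), F (~~R -> (~(~Q & ~Q) | Q)).
T ((~~R -> ((~~R & ~P) -> (~Q <-> Q))) & (((~~R & ~P) -> (~Q <-> Q)) -> (~(~Q & ~Q) | Q))): α-rule — add T (~~R -> ((~~R & ~P) -> (~Q <-> Q))), T (((~~R & ~P) -> (~Q <-> Q)) -> (~(~Q & ~Q) | Q)).
F (~~R -> (~(~Q & ~Q) | Q)): α-rule — add T ~~R, F (~(~Q & ~Q) | Q).
T ~~R: drop double negation, giving T R.
F (~(~Q & ~Q) | Q): α-rule — add F ~(~Q & ~Q), F Q.
F ~(~Q & ~Q): α-rule — add T ~Q, T ~Q.
T (~~R -> ((~~R & ~P) -> (~Q <-> Q))): β-rule — branch into F ~~R  //  T ((~~R & ~P) -> (~Q <-> Q)).
  branch 1 (add F ~~R):
    F ~~R: drop double negation, giving F R.
    × closes — contains both R and ~R.
  branch 2 (add T ((~~R & ~P) -> (~Q <-> Q))):
    T (((~~R & ~P) -> (~Q <-> Q)) -> (~(~Q & ~Q) | Q)): β-rule — branch into F ((~~R & ~P) -> (~Q <-> Q))  //  T (~(~Q & ~Q) | Q).
      branch 2.1 (add F ((~~R & ~P) -> (~Q <-> Q))):
        F ((~~R & ~P) -> (~Q <-> Q)): α-rule — add T (~~R & ~P), F (~Q <-> Q).
        T (~~R & ~P): α-rule — add T ~~R, T ~P.
        T ~~R: drop double negation, giving T R.
        T ((~~R & ~P) -> (~Q <-> Q)): β-rule — branch into F (~~R & ~P)  //  T (~Q <-> Q).
          branch 2.1.1 (add F (~~R & ~P)):
            F (~Q <-> Q): β-rule — branch into T ~Q, F Q  //  F ~Q, T Q.
              branch 2.1.1.1 (add T ~Q, F Q):
                F (~~R & ~P): β-rule — branch into F ~~R  //  F ~P.
                  branch 2.1.1.1.1 (add F ~~R):
                    F ~~R: drop double negation, giving F R.
                    × closes — contains both R and ~R.
                  branch 2.1.1.1.2 (add F ~P):
                    × closes — contains both P and ~P.
              branch 2.1.1.2 (add F ~Q, T Q):
                × closes — contains both Q and ~Q.
          branch 2.1.2 (add T (~Q <-> Q)):
            F (~Q <-> Q): β-rule — branch into T ~Q, F Q  //  F ~Q, T Q.
              branch 2.1.2.1 (add T ~Q, F Q):
                T (~Q <-> Q): β-rule — branch into T ~Q, T Q  //  F ~Q, F Q.
                  branch 2.1.2.1.1 (add T ~Q, T Q):
                    × closes — contains both Q and ~Q.
                  branch 2.1.2.1.2 (add F ~Q, F Q):
                    × closes — contains both Q and ~Q.
              branch 2.1.2.2 (add F ~Q, T Q):
                × closes — contains both Q and ~Q.
      branch 2.2 (add T (~(~Q & ~Q) | Q)):
        T ((~~R & ~P) -> (~Q <-> Q)): β-rule — branch into F (~~R & ~P)  //  T (~Q <-> Q).
          branch 2.2.1 (add F (~~R & ~P)):
            T (~(~Q & ~Q) | Q): β-rule — branch into T ~(~Q & ~Q)  //  T Q.
              branch 2.2.1.1 (add T ~(~Q & ~Q)):
                F (~~R & ~P): β-rule — branch into F ~~R  //  F ~P.
                  branch 2.2.1.1.1 (add F ~~R):
                    F ~~R: drop double negation, giving F R.
                    × closes — contains both R and ~R.
                  branch 2.2.1.1.2 (add F ~P):
                    T ~(~Q & ~Q): β-rule — branch into F ~Q  //  F ~Q.
                      branch 2.2.1.1.2.1 (add F ~Q):
                        × closes — contains both Q and ~Q.
                      branch 2.2.1.1.2.2 (add F ~Q):
                        × closes — contains both Q and ~Q.
              branch 2.2.1.2 (add T Q):
                × closes — contains both Q and ~Q.
          branch 2.2.2 (add T (~Q <-> Q)):
            T (~(~Q & ~Q) | Q): β-rule — branch into T ~(~Q & ~Q)  //  T Q.
              branch 2.2.2.1 (add T ~(~Q & ~Q)):
                T (~Q <-> Q): β-rule — branch into T ~Q, T Q  //  F ~Q, F Q.
                  branch 2.2.2.1.1 (add T ~Q, T Q):
                    × closes — contains both Q and ~Q.
                  branch 2.2.2.1.2 (add F ~Q, F Q):
                    × closes — contains both Q and ~Q.
              branch 2.2.2.2 (add T Q):
                × closes — contains both Q and ~Q.
All 14 branches close.
Every branch closed, so the negation is unsatisfiable and the formula is valid.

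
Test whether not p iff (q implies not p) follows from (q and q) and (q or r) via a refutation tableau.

Yes

Initial set: {((q and q) and (q or r)); not (not p iff (q implies not p))}.
((q and q) and (q or r)): α-rule — add (q and q), (q or r).
(q and q): α-rule — add q, q.
not (not p iff (q implies not p)): β-rule — branch into not p, not (q implies not p)  //  not not p, (q implies not p).
  branch 1 (add not p, not (q implies not p)):
    not (q implies not p): α-rule — add q, not not p.
    × closes — contains both p and not p.
  branch 2 (add not not p, (q implies not p)):
    (q or r): β-rule — branch into q  //  r.
      branch 2.1 (add q):
        (q implies not p): β-rule — branch into not q  //  not p.
          branch 2.1.1 (add not q):
            × closes — contains both q and not q.
          branch 2.1.2 (add not p):
            × closes — contains both p and not p.
      branch 2.2 (add r):
        (q implies not p): β-rule — branch into not q  //  not p.
          branch 2.2.1 (add not q):
            × closes — contains both q and not q.
          branch 2.2.2 (add not p):
            × closes — contains both p and not p.
All 5 branches close.
Every branch closed, so the premises entail the conclusion.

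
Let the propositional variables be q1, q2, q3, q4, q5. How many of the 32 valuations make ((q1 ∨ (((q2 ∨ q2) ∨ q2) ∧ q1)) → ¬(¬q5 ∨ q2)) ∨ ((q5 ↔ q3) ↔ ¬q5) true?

26

Initial set: {(((q1 ∨ (((q2 ∨ q2) ∨ q2) ∧ q1)) → ¬(¬q5 ∨ q2)) ∨ ((q5 ↔ q3) ↔ ¬q5))}.
(((q1 ∨ (((q2 ∨ q2) ∨ q2) ∧ q1)) → ¬(¬q5 ∨ q2)) ∨ ((q5 ↔ q3) ↔ ¬q5)): β-rule — branch into ((q1 ∨ (((q2 ∨ q2) ∨ q2) ∧ q1)) → ¬(¬q5 ∨ q2))  //  ((q5 ↔ q3) ↔ ¬q5).
  branch 1 (add ((q1 ∨ (((q2 ∨ q2) ∨ q2) ∧ q1)) → ¬(¬q5 ∨ q2))):
    ((q1 ∨ (((q2 ∨ q2) ∨ q2) ∧ q1)) → ¬(¬q5 ∨ q2)): β-rule — branch into ¬(q1 ∨ (((q2 ∨ q2) ∨ q2) ∧ q1))  //  ¬(¬q5 ∨ q2).
      branch 1.1 (add ¬(q1 ∨ (((q2 ∨ q2) ∨ q2) ∧ q1))):
        ¬(q1 ∨ (((q2 ∨ q2) ∨ q2) ∧ q1)): α-rule — add ¬q1, ¬(((q2 ∨ q2) ∨ q2) ∧ q1).
        ¬(((q2 ∨ q2) ∨ q2) ∧ q1): β-rule — branch into ¬((q2 ∨ q2) ∨ q2)  //  ¬q1.
          branch 1.1.1 (add ¬((q2 ∨ q2) ∨ q2)):
            ¬((q2 ∨ q2) ∨ q2): α-rule — add ¬(q2 ∨ q2), ¬q2.
            ¬(q2 ∨ q2): α-rule — add ¬q2, ¬q2.
            ○ open, literals {q1=F, q2=F}.
          branch 1.1.2 (add ¬q1):
            ○ open, literals {q1=F}.
      branch 1.2 (add ¬(¬q5 ∨ q2)):
        ¬(¬q5 ∨ q2): α-rule — add ¬¬q5, ¬q2.
        ○ open, literals {q2=F, q5=T}.
  branch 2 (add ((q5 ↔ q3) ↔ ¬q5)):
    ((q5 ↔ q3) ↔ ¬q5): β-rule — branch into (q5 ↔ q3), ¬q5  //  ¬(q5 ↔ q3), ¬¬q5.
      branch 2.1 (add (q5 ↔ q3), ¬q5):
        (q5 ↔ q3): β-rule — branch into q5, q3  //  ¬q5, ¬q3.
          branch 2.1.1 (add q5, q3):
            × closes — contains both q5 and ¬q5.
          branch 2.1.2 (add ¬q5, ¬q3):
            ○ open, literals {q3=F, q5=F}.
      branch 2.2 (add ¬(q5 ↔ q3), ¬¬q5):
        ¬(q5 ↔ q3): β-rule — branch into q5, ¬q3  //  ¬q5, q3.
          branch 2.2.1 (add q5, ¬q3):
            ○ open, literals {q3=F, q5=T}.
          branch 2.2.2 (add ¬q5, q3):
            × closes — contains both q5 and ¬q5.
2 branches closed, 5 open.
Each open branch fixes some atoms; the unmentioned ones are free. Counting distinct full assignments: branch {q1=F, q2=F} (q3, q4, q5) contributes 8 new; branch {q1=F} (q2, q3, q4, q5) contributes 8 new; branch {q2=F, q5=T} (q1, q3, q4) contributes 4 new; branch {q3=F, q5=F} (q1, q2, q4) contributes 4 new; branch {q3=F, q5=T} (q1, q2, q4) contributes 2 new. Total: 26.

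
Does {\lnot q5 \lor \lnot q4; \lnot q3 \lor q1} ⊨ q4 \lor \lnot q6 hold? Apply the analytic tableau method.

No

Initial set: {T (\lnot q5 \lor \lnot q4); T (\lnot q3 \lor q1); F (q4 \lor \lnot q6)}.
F (q4 \lor \lnot q6): α-rule — add F q4, F \lnot q6.
T (\lnot q5 \lor \lnot q4): β-rule — branch into T \lnot q5  //  T \lnot q4.
  branch 1 (add T \lnot q5):
    T (\lnot q3 \lor q1): β-rule — branch into T \lnot q3  //  T q1.
      branch 1.1 (add T \lnot q3):
        ○ open, literals {q3=false, q4=false, q5=false, q6=true}.
      branch 1.2 (add T q1):
        ○ open, literals {q1=true, q4=false, q5=false, q6=true}.
  branch 2 (add T \lnot q4):
    T (\lnot q3 \lor q1): β-rule — branch into T \lnot q3  //  T q1.
      branch 2.1 (add T \lnot q3):
        ○ open, literals {q3=false, q4=false, q6=true}.
      branch 2.2 (add T q1):
        ○ open, literals {q1=true, q4=false, q6=true}.
0 branches closed, 4 open.
An open branch gives a countermodel: q3=false, q4=false, q5=false, q6=true (unmentioned atoms arbitrary); the premises hold there but the conclusion fails.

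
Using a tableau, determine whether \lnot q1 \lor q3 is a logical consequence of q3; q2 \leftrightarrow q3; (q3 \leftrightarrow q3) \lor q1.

Initial set: {q3; (q2 \leftrightarrow q3); ((q3 \leftrightarrow q3) \lor q1); \lnot (\lnot q1 \lor q3)}.
\lnot (\lnot q1 \lor q3): α-rule — add \lnot \lnot q1, \lnot q3.
× closes — contains both q3 and \lnot q3.
All 1 branch closes.
Every branch closed, so the premises entail the conclusion.

Yes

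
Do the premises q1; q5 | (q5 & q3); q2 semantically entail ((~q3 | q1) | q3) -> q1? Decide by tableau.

Yes

Initial set: {q1; (q5 | (q5 & q3)); q2; ~(((~q3 | q1) | q3) -> q1)}.
~(((~q3 | q1) | q3) -> q1): α-rule — add ((~q3 | q1) | q3), ~q1.
× closes — contains both q1 and ~q1.
All 1 branch closes.
Every branch closed, so the premises entail the conclusion.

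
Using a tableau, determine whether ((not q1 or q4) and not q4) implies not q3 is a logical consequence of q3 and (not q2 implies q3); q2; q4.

Initial set: {T (q3 and (not q2 implies q3)); T q2; T q4; F (((not q1 or q4) and not q4) implies not q3)}.
T (q3 and (not q2 implies q3)): α-rule — add T q3, T (not q2 implies q3).
F (((not q1 or q4) and not q4) implies not q3): α-rule — add T ((not q1 or q4) and not q4), F not q3.
T ((not q1 or q4) and not q4): α-rule — add T (not q1 or q4), T not q4.
× closes — contains both q4 and not q4.
All 1 branch closes.
Every branch closed, so the premises entail the conclusion.

Yes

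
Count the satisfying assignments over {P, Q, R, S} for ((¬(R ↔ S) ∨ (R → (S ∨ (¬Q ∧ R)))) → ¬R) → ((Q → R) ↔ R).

Initial set: {T (((¬(R ↔ S) ∨ (R → (S ∨ (¬Q ∧ R)))) → ¬R) → ((Q → R) ↔ R))}.
T (((¬(R ↔ S) ∨ (R → (S ∨ (¬Q ∧ R)))) → ¬R) → ((Q → R) ↔ R)): β-rule — branch into F ((¬(R ↔ S) ∨ (R → (S ∨ (¬Q ∧ R)))) → ¬R)  //  T ((Q → R) ↔ R).
  branch 1 (add F ((¬(R ↔ S) ∨ (R → (S ∨ (¬Q ∧ R)))) → ¬R)):
    F ((¬(R ↔ S) ∨ (R → (S ∨ (¬Q ∧ R)))) → ¬R): α-rule — add T (¬(R ↔ S) ∨ (R → (S ∨ (¬Q ∧ R)))), F ¬R.
    T (¬(R ↔ S) ∨ (R → (S ∨ (¬Q ∧ R)))): β-rule — branch into T ¬(R ↔ S)  //  T (R → (S ∨ (¬Q ∧ R))).
      branch 1.1 (add T ¬(R ↔ S)):
        T ¬(R ↔ S): β-rule — branch into T R, F S  //  F R, T S.
          branch 1.1.1 (add T R, F S):
            ○ open, literals {R=T, S=F}.
          branch 1.1.2 (add F R, T S):
            × closes — contains both R and ¬R.
      branch 1.2 (add T (R → (S ∨ (¬Q ∧ R)))):
        T (R → (S ∨ (¬Q ∧ R))): β-rule — branch into F R  //  T (S ∨ (¬Q ∧ R)).
          branch 1.2.1 (add F R):
            × closes — contains both R and ¬R.
          branch 1.2.2 (add T (S ∨ (¬Q ∧ R))):
            T (S ∨ (¬Q ∧ R)): β-rule — branch into T S  //  T (¬Q ∧ R).
              branch 1.2.2.1 (add T S):
                ○ open, literals {R=T, S=T}.
              branch 1.2.2.2 (add T (¬Q ∧ R)):
                T (¬Q ∧ R): α-rule — add T ¬Q, T R.
                ○ open, literals {Q=F, R=T}.
  branch 2 (add T ((Q → R) ↔ R)):
    T ((Q → R) ↔ R): β-rule — branch into T (Q → R), T R  //  F (Q → R), F R.
      branch 2.1 (add T (Q → R), T R):
        T (Q → R): β-rule — branch into F Q  //  T R.
          branch 2.1.1 (add F Q):
            ○ open, literals {Q=F, R=T}.
          branch 2.1.2 (add T R):
            ○ open, literals {R=T}.
      branch 2.2 (add F (Q → R), F R):
        F (Q → R): α-rule — add T Q, F R.
        ○ open, literals {Q=T, R=F}.
2 branches closed, 6 open.
Each open branch fixes some atoms; the unmentioned ones are free. Counting distinct full assignments: branch {R=T, S=F} (P, Q) contributes 4 new; branch {R=T, S=T} (P, Q) contributes 4 new; branch {Q=F, R=T} (P, S) contributes 0 new; branch {Q=F, R=T} (P, S) contributes 0 new; branch {R=T} (P, Q, S) contributes 0 new; branch {Q=T, R=F} (P, S) contributes 4 new. Total: 12.

12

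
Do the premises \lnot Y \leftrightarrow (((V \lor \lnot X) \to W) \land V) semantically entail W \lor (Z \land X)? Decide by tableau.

Initial set: {T (\lnot Y \leftrightarrow (((V \lor \lnot X) \to W) \land V)); F (W \lor (Z \land X))}.
F (W \lor (Z \land X)): α-rule — add F W, F (Z \land X).
T (\lnot Y \leftrightarrow (((V \lor \lnot X) \to W) \land V)): β-rule — branch into T \lnot Y, T (((V \lor \lnot X) \to W) \land V)  //  F \lnot Y, F (((V \lor \lnot X) \to W) \land V).
  branch 1 (add T \lnot Y, T (((V \lor \lnot X) \to W) \land V)):
    T (((V \lor \lnot X) \to W) \land V): α-rule — add T ((V \lor \lnot X) \to W), T V.
    F (Z \land X): β-rule — branch into F Z  //  F X.
      branch 1.1 (add F Z):
        T ((V \lor \lnot X) \to W): β-rule — branch into F (V \lor \lnot X)  //  T W.
          branch 1.1.1 (add F (V \lor \lnot X)):
            F (V \lor \lnot X): α-rule — add F V, F \lnot X.
            × closes — contains both V and \lnot V.
          branch 1.1.2 (add T W):
            × closes — contains both W and \lnot W.
      branch 1.2 (add F X):
        T ((V \lor \lnot X) \to W): β-rule — branch into F (V \lor \lnot X)  //  T W.
          branch 1.2.1 (add F (V \lor \lnot X)):
            F (V \lor \lnot X): α-rule — add F V, F \lnot X.
            × closes — contains both V and \lnot V.
          branch 1.2.2 (add T W):
            × closes — contains both W and \lnot W.
  branch 2 (add F \lnot Y, F (((V \lor \lnot X) \to W) \land V)):
    F (Z \land X): β-rule — branch into F Z  //  F X.
      branch 2.1 (add F Z):
        F (((V \lor \lnot X) \to W) \land V): β-rule — branch into F ((V \lor \lnot X) \to W)  //  F V.
          branch 2.1.1 (add F ((V \lor \lnot X) \to W)):
            F ((V \lor \lnot X) \to W): α-rule — add T (V \lor \lnot X), F W.
            T (V \lor \lnot X): β-rule — branch into T V  //  T \lnot X.
              branch 2.1.1.1 (add T V):
                ○ open, literals {V=true, W=false, Y=true, Z=false}.
              branch 2.1.1.2 (add T \lnot X):
                ○ open, literals {W=false, X=false, Y=true, Z=false}.
          branch 2.1.2 (add F V):
            ○ open, literals {V=false, W=false, Y=true, Z=false}.
      branch 2.2 (add F X):
        F (((V \lor \lnot X) \to W) \land V): β-rule — branch into F ((V \lor \lnot X) \to W)  //  F V.
          branch 2.2.1 (add F ((V \lor \lnot X) \to W)):
            F ((V \lor \lnot X) \to W): α-rule — add T (V \lor \lnot X), F W.
            T (V \lor \lnot X): β-rule — branch into T V  //  T \lnot X.
              branch 2.2.1.1 (add T V):
                ○ open, literals {V=true, W=false, X=false, Y=true}.
              branch 2.2.1.2 (add T \lnot X):
                ○ open, literals {W=false, X=false, Y=true}.
          branch 2.2.2 (add F V):
            ○ open, literals {V=false, W=false, X=false, Y=true}.
4 branches closed, 6 open.
An open branch gives a countermodel: V=true, W=false, Y=true, Z=false (unmentioned atoms arbitrary); the premises hold there but the conclusion fails.

No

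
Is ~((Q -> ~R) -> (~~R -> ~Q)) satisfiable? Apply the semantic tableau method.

Unsatisfiable

Initial set: {T ~((Q -> ~R) -> (~~R -> ~Q))}.
T ~((Q -> ~R) -> (~~R -> ~Q)): α-rule — add T (Q -> ~R), F (~~R -> ~Q).
F (~~R -> ~Q): α-rule — add T ~~R, F ~Q.
T ~~R: drop double negation, giving T R.
T (Q -> ~R): β-rule — branch into F Q  //  T ~R.
  branch 1 (add F Q):
    × closes — contains both Q and ~Q.
  branch 2 (add T ~R):
    × closes — contains both R and ~R.
All 2 branches close.
Every branch closed; the formula is unsatisfiable.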